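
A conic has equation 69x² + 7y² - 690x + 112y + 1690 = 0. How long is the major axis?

Rearranging, 69(x² - 10x) + 7(y² + 16y) = -1690.
69(x - 5)² + 7(y + 8)² = -1690 + 1725 + 448 = 483
Divide through by 483 to get (x - 5)²/7 + (y + 8)²/69 = 1.
Ellipse, center (5, -8), major axis vertical; a² = 69, b² = 7.
a² = 69 so a = √69; the major axis has length 2a = 2√69.

2√69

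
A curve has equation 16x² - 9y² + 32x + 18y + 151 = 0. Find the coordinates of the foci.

(-1, -4) and (-1, 6)

16(x² + 2x) -9(y² - 2y) = -151
16(x + 1)² -9(y - 1)² = -151 + 16 - 9 = -144
Divide through by -144 to get (y - 1)²/16 - (x + 1)²/9 = 1.
Hyperbola, center (-1, 1), transverse axis vertical; a² = 16, b² = 9.
c² = a² + b² = 16 + 9 = 25, so c = 5.
Foci lie on the vertical axis through the center: (h, k ± c).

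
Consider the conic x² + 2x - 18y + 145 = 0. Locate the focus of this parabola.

Only x is squared. Complete the square in x: (x + 1)² = 18(y - 8).
Vertex (-1, 8); 4p = 18 so p = 9/2. Opens up.
Focus is p units from the vertex along the axis: (h, k + p).

(-1, 25/2)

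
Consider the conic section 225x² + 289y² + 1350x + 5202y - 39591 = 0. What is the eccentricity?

Rearranging, 225(x² + 6x) + 289(y² + 18y) = 39591.
Completing the square gives 225(x + 3)² + 289(y + 9)² = 39591 + 2025 + 23409 = 65025.
Divide through by 65025 to get (x + 3)²/289 + (y + 9)²/225 = 1.
Ellipse, center (-3, -9), major axis horizontal; a² = 289, b² = 225.
c² = a² - b² = 64, so c = 8.
e = c/a = 8/17.

e = 8/17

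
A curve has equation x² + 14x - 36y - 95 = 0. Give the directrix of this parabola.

Only x is squared. Complete the square in x: (x + 7)² = 36(y + 4).
Vertex (-7, -4); 4p = 36 so p = 9. Opens up.
Directrix is the horizontal line y = k − p = -4 − (9) = -13.

y = -13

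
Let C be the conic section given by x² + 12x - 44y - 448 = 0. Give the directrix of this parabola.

y = -22

Only x is squared. Complete the square in x: (x + 6)² = 44(y + 11).
Vertex (-6, -11); 4p = 44 so p = 11. Opens up.
Directrix is the horizontal line y = k − p = -11 − (11) = -22.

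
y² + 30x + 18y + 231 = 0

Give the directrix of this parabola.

x = 5/2

Only y is squared. Complete the square in y: (y + 9)² = -30(x + 5).
Vertex (-5, -9); 4p = -30 so p = -15/2. Opens left.
Directrix is the vertical line x = h − p = -5 − (-15/2) = 5/2.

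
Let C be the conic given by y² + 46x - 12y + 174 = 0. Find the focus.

Only y is squared. Complete the square in y: (y - 6)² = -46(x + 3).
Vertex (-3, 6); 4p = -46 so p = -23/2. Opens left.
Focus is p units from the vertex along the axis: (h + p, k).

(-29/2, 6)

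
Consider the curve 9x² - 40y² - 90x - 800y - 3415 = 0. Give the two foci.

Group: 9(x² - 10x) -40(y² + 20y) = 3415
Complete the square in x and y: 9(x - 5)² -40(y + 10)² = 3415 + 225 - 4000 = -360
Dividing both sides by -360: (y + 10)²/9 - (x - 5)²/40 = 1
Hyperbola, center (5, -10), transverse axis vertical; a² = 9, b² = 40.
c² = a² + b² = 9 + 40 = 49, so c = 7.
Foci lie on the vertical axis through the center: (h, k ± c).

(5, -17) and (5, -3)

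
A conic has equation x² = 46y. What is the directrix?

y = -23/2

Vertex (0, 0); 4p = 46 so p = 23/2. Opens up.
Directrix is the horizontal line y = k − p = 0 − (23/2) = -23/2.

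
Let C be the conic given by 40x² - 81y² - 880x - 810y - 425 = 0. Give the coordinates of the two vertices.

Collect terms: 40(x² - 22x) -81(y² + 10y) = 425
Complete the square in x and y: 40(x - 11)² -81(y + 5)² = 425 + 4840 - 2025 = 3240
Dividing both sides by 3240: (x - 11)²/81 - (y + 5)²/40 = 1
Hyperbola, center (11, -5), transverse axis horizontal; a² = 81, b² = 40.
a = 9. Vertices at (h ± a, k).

(2, -5) and (20, -5)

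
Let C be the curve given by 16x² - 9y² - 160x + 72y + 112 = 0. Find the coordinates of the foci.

Rearranging, 16(x² - 10x) -9(y² - 8y) = -112.
Complete the square: 16(x - 5)² -9(y - 4)² = -112 + 400 - 144 = 144
Dividing both sides by 144: (x - 5)²/9 - (y - 4)²/16 = 1
Hyperbola, center (5, 4), transverse axis horizontal; a² = 9, b² = 16.
c² = a² + b² = 9 + 16 = 25, so c = 5.
Foci lie on the horizontal axis through the center: (h ± c, k).

(0, 4) and (10, 4)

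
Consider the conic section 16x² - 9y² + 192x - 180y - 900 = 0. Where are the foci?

(-16, -10) and (4, -10)

Collect terms: 16(x² + 12x) -9(y² + 20y) = 900
Complete the square in x and y: 16(x + 6)² -9(y + 10)² = 900 + 576 - 900 = 576
Dividing both sides by 576: (x + 6)²/36 - (y + 10)²/64 = 1
Hyperbola, center (-6, -10), transverse axis horizontal; a² = 36, b² = 64.
c² = a² + b² = 36 + 64 = 100, so c = 10.
Foci lie on the horizontal axis through the center: (h ± c, k).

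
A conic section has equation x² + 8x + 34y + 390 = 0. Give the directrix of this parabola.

y = -5/2

Only x is squared. Complete the square in x: (x + 4)² = -34(y + 11).
Vertex (-4, -11); 4p = -34 so p = -17/2. Opens down.
Directrix is the horizontal line y = k − p = -11 − (-17/2) = -5/2.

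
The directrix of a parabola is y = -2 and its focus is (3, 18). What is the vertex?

(3, 8)

The vertex is the midpoint between the focus and the directrix along the axis of symmetry.
Axis is vertical (directrix is horizontal). Vertex y-coordinate = (18 + (-2))/2 = 8; x-coordinate = 3.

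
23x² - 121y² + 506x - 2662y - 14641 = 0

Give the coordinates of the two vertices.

Collect terms: 23(x² + 22x) -121(y² + 22y) = 14641
Completing the square gives 23(x + 11)² -121(y + 11)² = 14641 + 2783 - 14641 = 2783.
Divide through by 2783 to get (x + 11)²/121 - (y + 11)²/23 = 1.
Hyperbola, center (-11, -11), transverse axis horizontal; a² = 121, b² = 23.
a = 11. Vertices at (h ± a, k).

(-22, -11) and (0, -11)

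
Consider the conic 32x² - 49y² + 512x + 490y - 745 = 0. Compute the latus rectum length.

64/7

Group: 32(x² + 16x) -49(y² - 10y) = 745
Complete the square: 32(x + 8)² -49(y - 5)² = 745 + 2048 - 1225 = 1568
Dividing both sides by 1568: (x + 8)²/49 - (y - 5)²/32 = 1
Hyperbola, center (-8, 5), transverse axis horizontal; a² = 49, b² = 32.
Latus rectum length = 2b²/a = 2·32/7 = 64/7.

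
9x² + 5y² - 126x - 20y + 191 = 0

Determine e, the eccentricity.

e = 2/3

Group: 9(x² - 14x) + 5(y² - 4y) = -191
9(x - 7)² + 5(y - 2)² = -191 + 441 + 20 = 270
Divide through by 270 to get (x - 7)²/30 + (y - 2)²/54 = 1.
Ellipse, center (7, 2), major axis vertical; a² = 54, b² = 30.
c² = a² - b² = 24, so c = 2√6.
e = c/a = 2√6/3√6 = 2/3.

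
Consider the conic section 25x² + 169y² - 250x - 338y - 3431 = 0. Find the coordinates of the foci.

(-7, 1) and (17, 1)

Collect terms: 25(x² - 10x) + 169(y² - 2y) = 3431
Completing the square gives 25(x - 5)² + 169(y - 1)² = 3431 + 625 + 169 = 4225.
Dividing both sides by 4225: (x - 5)²/169 + (y - 1)²/25 = 1
Ellipse, center (5, 1), major axis horizontal; a² = 169, b² = 25.
c² = a² - b² = 169 - 25 = 144, so c = 12.
Foci lie on the horizontal axis through the center: (h ± c, k).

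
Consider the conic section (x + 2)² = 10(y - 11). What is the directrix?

Vertex (-2, 11); 4p = 10 so p = 5/2. Opens up.
Directrix is the horizontal line y = k − p = 11 − (5/2) = 17/2.

y = 17/2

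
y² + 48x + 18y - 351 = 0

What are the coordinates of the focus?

(-3, -9)

Only y is squared. Complete the square in y: (y + 9)² = -48(x - 9).
Vertex (9, -9); 4p = -48 so p = -12. Opens left.
Focus is p units from the vertex along the axis: (h + p, k).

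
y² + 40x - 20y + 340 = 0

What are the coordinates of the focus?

Only y is squared. Complete the square in y: (y - 10)² = -40(x + 6).
Vertex (-6, 10); 4p = -40 so p = -10. Opens left.
Focus is p units from the vertex along the axis: (h + p, k).

(-16, 10)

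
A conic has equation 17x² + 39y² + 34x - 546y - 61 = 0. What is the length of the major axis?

17(x² + 2x) + 39(y² - 14y) = 61
17(x + 1)² + 39(y - 7)² = 61 + 17 + 1911 = 1989
Divide through by 1989 to get (x + 1)²/117 + (y - 7)²/51 = 1.
Ellipse, center (-1, 7), major axis horizontal; a² = 117, b² = 51.
a² = 117 so a = 3√13; the major axis has length 2a = 6√13.

6√13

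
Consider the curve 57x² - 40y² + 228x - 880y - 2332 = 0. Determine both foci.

(-2, -11 - √97) and (-2, -11 + √97)

Group the x- and y-terms: 57(x² + 4x) -40(y² + 22y) = 2332
57(x + 2)² -40(y + 11)² = 2332 + 228 - 4840 = -2280
Divide by -2280: (y + 11)²/57 - (x + 2)²/40 = 1
Hyperbola, center (-2, -11), transverse axis vertical; a² = 57, b² = 40.
c² = a² + b² = 57 + 40 = 97, so c = √97.
Foci lie on the vertical axis through the center: (h, k ± c).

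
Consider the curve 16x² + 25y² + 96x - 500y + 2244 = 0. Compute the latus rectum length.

16(x² + 6x) + 25(y² - 20y) = -2244
Complete the square in x and y: 16(x + 3)² + 25(y - 10)² = -2244 + 144 + 2500 = 400
Divide through by 400 to get (x + 3)²/25 + (y - 10)²/16 = 1.
Ellipse, center (-3, 10), major axis horizontal; a² = 25, b² = 16.
Latus rectum length = 2b²/a = 2·16/5 = 32/5.

32/5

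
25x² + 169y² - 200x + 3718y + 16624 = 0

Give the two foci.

Collect terms: 25(x² - 8x) + 169(y² + 22y) = -16624
25(x - 4)² + 169(y + 11)² = -16624 + 400 + 20449 = 4225
Divide by 4225: (x - 4)²/169 + (y + 11)²/25 = 1
Ellipse, center (4, -11), major axis horizontal; a² = 169, b² = 25.
c² = a² - b² = 169 - 25 = 144, so c = 12.
Foci lie on the horizontal axis through the center: (h ± c, k).

(-8, -11) and (16, -11)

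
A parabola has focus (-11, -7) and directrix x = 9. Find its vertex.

(-1, -7)

The vertex is the midpoint between the focus and the directrix along the axis of symmetry.
Axis is horizontal (directrix is vertical). Vertex x-coordinate = (-11 + 9)/2 = -1; y-coordinate = -7.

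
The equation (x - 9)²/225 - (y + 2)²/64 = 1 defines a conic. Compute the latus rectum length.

Center (9, -2). The positive term is the x-term, so the transverse axis is horizontal; a² = 225, b² = 64.
Latus rectum length = 2b²/a = 2·64/15 = 128/15.

128/15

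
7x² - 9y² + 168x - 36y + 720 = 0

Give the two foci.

Collect terms: 7(x² + 24x) -9(y² + 4y) = -720
Complete the square in x and y: 7(x + 12)² -9(y + 2)² = -720 + 1008 - 36 = 252
Dividing both sides by 252: (x + 12)²/36 - (y + 2)²/28 = 1
Hyperbola, center (-12, -2), transverse axis horizontal; a² = 36, b² = 28.
c² = a² + b² = 36 + 28 = 64, so c = 8.
Foci lie on the horizontal axis through the center: (h ± c, k).

(-20, -2) and (-4, -2)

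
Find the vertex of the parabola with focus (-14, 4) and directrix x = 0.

(-7, 4)

The vertex is the midpoint between the focus and the directrix along the axis of symmetry.
Axis is horizontal (directrix is vertical). Vertex x-coordinate = (-14 + 0)/2 = -7; y-coordinate = 4.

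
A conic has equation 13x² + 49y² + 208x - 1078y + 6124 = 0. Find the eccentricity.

Collect terms: 13(x² + 16x) + 49(y² - 22y) = -6124
Complete the square in x and y: 13(x + 8)² + 49(y - 11)² = -6124 + 832 + 5929 = 637
Divide through by 637 to get (x + 8)²/49 + (y - 11)²/13 = 1.
Ellipse, center (-8, 11), major axis horizontal; a² = 49, b² = 13.
c² = a² - b² = 36, so c = 6.
e = c/a = 6/7.

e = 6/7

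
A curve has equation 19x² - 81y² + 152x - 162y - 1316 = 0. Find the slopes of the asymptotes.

Group: 19(x² + 8x) -81(y² + 2y) = 1316
Complete the square: 19(x + 4)² -81(y + 1)² = 1316 + 304 - 81 = 1539
Dividing both sides by 1539: (x + 4)²/81 - (y + 1)²/19 = 1
Hyperbola, center (-4, -1), transverse axis horizontal; a² = 81, b² = 19.
For a horizontal hyperbola the asymptotes have slope ±b/a.
Here that is ±√19/9.

√19/9 and -√19/9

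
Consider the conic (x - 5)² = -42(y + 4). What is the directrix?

Vertex (5, -4); 4p = -42 so p = -21/2. Opens down.
Directrix is the horizontal line y = k − p = -4 − (-21/2) = 13/2.

y = 13/2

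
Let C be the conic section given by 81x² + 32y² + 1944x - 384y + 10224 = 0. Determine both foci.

(-12, -1) and (-12, 13)

Group: 81(x² + 24x) + 32(y² - 12y) = -10224
Complete the square: 81(x + 12)² + 32(y - 6)² = -10224 + 11664 + 1152 = 2592
Divide by 2592: (x + 12)²/32 + (y - 6)²/81 = 1
Ellipse, center (-12, 6), major axis vertical; a² = 81, b² = 32.
c² = a² - b² = 81 - 32 = 49, so c = 7.
Foci lie on the vertical axis through the center: (h, k ± c).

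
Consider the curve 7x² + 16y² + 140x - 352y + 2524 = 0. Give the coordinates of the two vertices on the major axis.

(-14, 11) and (-6, 11)

Group: 7(x² + 20x) + 16(y² - 22y) = -2524
7(x + 10)² + 16(y - 11)² = -2524 + 700 + 1936 = 112
Dividing both sides by 112: (x + 10)²/16 + (y - 11)²/7 = 1
Ellipse, center (-10, 11), major axis horizontal; a² = 16, b² = 7.
a = 4. Vertices at (h ± a, k).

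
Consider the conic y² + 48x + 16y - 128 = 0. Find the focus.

Only y is squared. Complete the square in y: (y + 8)² = -48(x - 4).
Vertex (4, -8); 4p = -48 so p = -12. Opens left.
Focus is p units from the vertex along the axis: (h + p, k).

(-8, -8)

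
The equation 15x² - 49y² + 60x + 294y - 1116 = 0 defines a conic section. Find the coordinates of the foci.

(-10, 3) and (6, 3)

15(x² + 4x) -49(y² - 6y) = 1116
Complete the square: 15(x + 2)² -49(y - 3)² = 1116 + 60 - 441 = 735
Dividing both sides by 735: (x + 2)²/49 - (y - 3)²/15 = 1
Hyperbola, center (-2, 3), transverse axis horizontal; a² = 49, b² = 15.
c² = a² + b² = 49 + 15 = 64, so c = 8.
Foci lie on the horizontal axis through the center: (h ± c, k).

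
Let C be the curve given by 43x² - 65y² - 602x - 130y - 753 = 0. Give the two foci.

(7 - 6√3, -1) and (7 + 6√3, -1)

Group: 43(x² - 14x) -65(y² + 2y) = 753
Complete the square: 43(x - 7)² -65(y + 1)² = 753 + 2107 - 65 = 2795
Divide through by 2795 to get (x - 7)²/65 - (y + 1)²/43 = 1.
Hyperbola, center (7, -1), transverse axis horizontal; a² = 65, b² = 43.
c² = a² + b² = 65 + 43 = 108, so c = 6√3.
Foci lie on the horizontal axis through the center: (h ± c, k).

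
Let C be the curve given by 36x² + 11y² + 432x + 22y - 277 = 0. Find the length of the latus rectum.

36(x² + 12x) + 11(y² + 2y) = 277
Completing the square gives 36(x + 6)² + 11(y + 1)² = 277 + 1296 + 11 = 1584.
Dividing both sides by 1584: (x + 6)²/44 + (y + 1)²/144 = 1
Ellipse, center (-6, -1), major axis vertical; a² = 144, b² = 44.
Latus rectum length = 2b²/a = 2·44/12 = 22/3.

22/3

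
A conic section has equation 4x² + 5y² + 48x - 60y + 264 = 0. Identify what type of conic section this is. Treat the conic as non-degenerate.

No xy term. Coefficients of x² and y² are A = 4, C = 5.
A and C have the same sign but A ≠ C ⇒ ellipse.

ellipse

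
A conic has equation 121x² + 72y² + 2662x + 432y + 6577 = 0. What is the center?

121(x² + 22x) + 72(y² + 6y) = -6577
Complete the square in x and y: 121(x + 11)² + 72(y + 3)² = -6577 + 14641 + 648 = 8712
Divide through by 8712 to get (x + 11)²/72 + (y + 3)²/121 = 1.
Ellipse with center (-11, -3).

(-11, -3)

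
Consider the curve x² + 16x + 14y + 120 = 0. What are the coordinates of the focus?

Only x is squared. Complete the square in x: (x + 8)² = -14(y + 4).
Vertex (-8, -4); 4p = -14 so p = -7/2. Opens down.
Focus is p units from the vertex along the axis: (h, k + p).

(-8, -15/2)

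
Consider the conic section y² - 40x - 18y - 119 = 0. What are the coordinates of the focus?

(5, 9)

Only y is squared. Complete the square in y: (y - 9)² = 40(x + 5).
Vertex (-5, 9); 4p = 40 so p = 10. Opens right.
Focus is p units from the vertex along the axis: (h + p, k).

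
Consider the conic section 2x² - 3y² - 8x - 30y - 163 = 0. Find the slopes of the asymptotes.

√6/3 and -√6/3

Rearranging, 2(x² - 4x) -3(y² + 10y) = 163.
2(x - 2)² -3(y + 5)² = 163 + 8 - 75 = 96
Divide by 96: (x - 2)²/48 - (y + 5)²/32 = 1
Hyperbola, center (2, -5), transverse axis horizontal; a² = 48, b² = 32.
For a horizontal hyperbola the asymptotes have slope ±b/a.
Here that is ±4√2/4√3 = ±√6/3.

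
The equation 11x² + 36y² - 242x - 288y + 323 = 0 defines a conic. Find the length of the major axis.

Rearranging, 11(x² - 22x) + 36(y² - 8y) = -323.
Complete the square: 11(x - 11)² + 36(y - 4)² = -323 + 1331 + 576 = 1584
Divide through by 1584 to get (x - 11)²/144 + (y - 4)²/44 = 1.
Ellipse, center (11, 4), major axis horizontal; a² = 144, b² = 44.
a² = 144 so a = 12; the major axis has length 2a = 24.

24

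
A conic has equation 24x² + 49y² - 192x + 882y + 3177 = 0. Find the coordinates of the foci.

(-1, -9) and (9, -9)

Collect terms: 24(x² - 8x) + 49(y² + 18y) = -3177
Completing the square gives 24(x - 4)² + 49(y + 9)² = -3177 + 384 + 3969 = 1176.
Dividing both sides by 1176: (x - 4)²/49 + (y + 9)²/24 = 1
Ellipse, center (4, -9), major axis horizontal; a² = 49, b² = 24.
c² = a² - b² = 49 - 24 = 25, so c = 5.
Foci lie on the horizontal axis through the center: (h ± c, k).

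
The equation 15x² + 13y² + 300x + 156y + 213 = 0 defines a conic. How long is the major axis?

6√15

Group: 15(x² + 20x) + 13(y² + 12y) = -213
Complete the square in x and y: 15(x + 10)² + 13(y + 6)² = -213 + 1500 + 468 = 1755
Divide through by 1755 to get (x + 10)²/117 + (y + 6)²/135 = 1.
Ellipse, center (-10, -6), major axis vertical; a² = 135, b² = 117.
a² = 135 so a = 3√15; the major axis has length 2a = 6√15.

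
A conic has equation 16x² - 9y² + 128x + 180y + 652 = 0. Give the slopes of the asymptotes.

16(x² + 8x) -9(y² - 20y) = -652
Complete the square: 16(x + 4)² -9(y - 10)² = -652 + 256 - 900 = -1296
Divide through by -1296 to get (y - 10)²/144 - (x + 4)²/81 = 1.
Hyperbola, center (-4, 10), transverse axis vertical; a² = 144, b² = 81.
For a vertical hyperbola the asymptotes have slope ±a/b.
Here that is ±12/9 = ±4/3.

4/3 and -4/3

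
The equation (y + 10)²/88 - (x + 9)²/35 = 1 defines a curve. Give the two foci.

(-9, -10 - √123) and (-9, -10 + √123)

Center (-9, -10). The positive term is the y-term, so the transverse axis is vertical; a² = 88, b² = 35.
c² = a² + b² = 88 + 35 = 123, so c = √123.
Foci lie on the vertical axis through the center: (h, k ± c).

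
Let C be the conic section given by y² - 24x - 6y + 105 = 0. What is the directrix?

x = -2

Only y is squared. Complete the square in y: (y - 3)² = 24(x - 4).
Vertex (4, 3); 4p = 24 so p = 6. Opens right.
Directrix is the vertical line x = h − p = 4 − (6) = -2.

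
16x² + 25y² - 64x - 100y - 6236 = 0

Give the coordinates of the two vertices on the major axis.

Group: 16(x² - 4x) + 25(y² - 4y) = 6236
Completing the square gives 16(x - 2)² + 25(y - 2)² = 6236 + 64 + 100 = 6400.
Divide by 6400: (x - 2)²/400 + (y - 2)²/256 = 1
Ellipse, center (2, 2), major axis horizontal; a² = 400, b² = 256.
a = 20. Vertices at (h ± a, k).

(-18, 2) and (22, 2)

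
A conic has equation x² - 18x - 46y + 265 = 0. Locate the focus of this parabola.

Only x is squared. Complete the square in x: (x - 9)² = 46(y - 4).
Vertex (9, 4); 4p = 46 so p = 23/2. Opens up.
Focus is p units from the vertex along the axis: (h, k + p).

(9, 31/2)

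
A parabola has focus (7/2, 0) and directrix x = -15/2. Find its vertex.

(-2, 0)

The vertex is the midpoint between the focus and the directrix along the axis of symmetry.
Axis is horizontal (directrix is vertical). Vertex x-coordinate = (7/2 + (-15/2))/2 = -2; y-coordinate = 0.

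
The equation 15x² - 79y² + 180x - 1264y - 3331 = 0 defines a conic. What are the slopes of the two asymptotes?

√1185/79 and -√1185/79

15(x² + 12x) -79(y² + 16y) = 3331
Completing the square gives 15(x + 6)² -79(y + 8)² = 3331 + 540 - 5056 = -1185.
Dividing both sides by -1185: (y + 8)²/15 - (x + 6)²/79 = 1
Hyperbola, center (-6, -8), transverse axis vertical; a² = 15, b² = 79.
For a vertical hyperbola the asymptotes have slope ±a/b.
Here that is ±√15/√79 = ±√1185/79.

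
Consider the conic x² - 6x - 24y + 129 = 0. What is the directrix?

y = -1

Only x is squared. Complete the square in x: (x - 3)² = 24(y - 5).
Vertex (3, 5); 4p = 24 so p = 6. Opens up.
Directrix is the horizontal line y = k − p = 5 − (6) = -1.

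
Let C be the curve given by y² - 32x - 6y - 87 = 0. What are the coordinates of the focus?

Only y is squared. Complete the square in y: (y - 3)² = 32(x + 3).
Vertex (-3, 3); 4p = 32 so p = 8. Opens right.
Focus is p units from the vertex along the axis: (h + p, k).

(5, 3)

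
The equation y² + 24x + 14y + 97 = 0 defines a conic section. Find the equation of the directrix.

x = 4

Only y is squared. Complete the square in y: (y + 7)² = -24(x + 2).
Vertex (-2, -7); 4p = -24 so p = -6. Opens left.
Directrix is the vertical line x = h − p = -2 − (-6) = 4.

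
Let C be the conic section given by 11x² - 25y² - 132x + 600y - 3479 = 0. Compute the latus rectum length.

22/5

Collect terms: 11(x² - 12x) -25(y² - 24y) = 3479
Complete the square in x and y: 11(x - 6)² -25(y - 12)² = 3479 + 396 - 3600 = 275
Dividing both sides by 275: (x - 6)²/25 - (y - 12)²/11 = 1
Hyperbola, center (6, 12), transverse axis horizontal; a² = 25, b² = 11.
Latus rectum length = 2b²/a = 2·11/5 = 22/5.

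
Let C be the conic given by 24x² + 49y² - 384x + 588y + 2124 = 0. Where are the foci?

(3, -6) and (13, -6)

Group the x- and y-terms: 24(x² - 16x) + 49(y² + 12y) = -2124
Complete the square: 24(x - 8)² + 49(y + 6)² = -2124 + 1536 + 1764 = 1176
Divide by 1176: (x - 8)²/49 + (y + 6)²/24 = 1
Ellipse, center (8, -6), major axis horizontal; a² = 49, b² = 24.
c² = a² - b² = 49 - 24 = 25, so c = 5.
Foci lie on the horizontal axis through the center: (h ± c, k).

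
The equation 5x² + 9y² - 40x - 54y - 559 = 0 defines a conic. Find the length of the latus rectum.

Group the x- and y-terms: 5(x² - 8x) + 9(y² - 6y) = 559
Completing the square gives 5(x - 4)² + 9(y - 3)² = 559 + 80 + 81 = 720.
Divide through by 720 to get (x - 4)²/144 + (y - 3)²/80 = 1.
Ellipse, center (4, 3), major axis horizontal; a² = 144, b² = 80.
Latus rectum length = 2b²/a = 2·80/12 = 40/3.

40/3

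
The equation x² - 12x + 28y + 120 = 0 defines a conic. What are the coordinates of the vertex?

(6, -3)

Only x is squared. Complete the square in x: (x - 6)² = -28(y + 3).
Vertex (6, -3); 4p = -28 so p = -7. Opens down.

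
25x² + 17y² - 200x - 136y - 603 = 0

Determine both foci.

(4, 4 - 2√6) and (4, 4 + 2√6)

Collect terms: 25(x² - 8x) + 17(y² - 8y) = 603
Complete the square in x and y: 25(x - 4)² + 17(y - 4)² = 603 + 400 + 272 = 1275
Dividing both sides by 1275: (x - 4)²/51 + (y - 4)²/75 = 1
Ellipse, center (4, 4), major axis vertical; a² = 75, b² = 51.
c² = a² - b² = 75 - 51 = 24, so c = 2√6.
Foci lie on the vertical axis through the center: (h, k ± c).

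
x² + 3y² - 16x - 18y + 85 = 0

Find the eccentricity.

e = √6/3

Collect terms: (x² - 16x) + 3(y² - 6y) = -85
(x - 8)² + 3(y - 3)² = -85 + 64 + 27 = 6
Dividing both sides by 6: (x - 8)²/6 + (y - 3)²/2 = 1
Ellipse, center (8, 3), major axis horizontal; a² = 6, b² = 2.
c² = a² - b² = 4, so c = 2.
e = c/a = 2/√6 = √6/3.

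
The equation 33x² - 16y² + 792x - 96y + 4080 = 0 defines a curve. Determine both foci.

Collect terms: 33(x² + 24x) -16(y² + 6y) = -4080
Completing the square gives 33(x + 12)² -16(y + 3)² = -4080 + 4752 - 144 = 528.
Dividing both sides by 528: (x + 12)²/16 - (y + 3)²/33 = 1
Hyperbola, center (-12, -3), transverse axis horizontal; a² = 16, b² = 33.
c² = a² + b² = 16 + 33 = 49, so c = 7.
Foci lie on the horizontal axis through the center: (h ± c, k).

(-19, -3) and (-5, -3)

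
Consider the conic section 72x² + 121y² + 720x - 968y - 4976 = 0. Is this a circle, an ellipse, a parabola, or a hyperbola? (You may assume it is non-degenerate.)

ellipse

No xy term. Coefficients of x² and y² are A = 72, C = 121.
A and C have the same sign but A ≠ C ⇒ ellipse.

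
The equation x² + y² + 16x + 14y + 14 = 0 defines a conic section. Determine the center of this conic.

(-8, -7)

Group the x- and y-terms: (x² + 16x) + (y² + 14y) = -14
Completing the square gives (x + 8)² + (y + 7)² = -14 + 64 + 49 = 99.
So (x + 8)² + (y + 7)² = 99.
Circle centered at (-8, -7) with r² = 99.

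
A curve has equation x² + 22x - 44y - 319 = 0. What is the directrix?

Only x is squared. Complete the square in x: (x + 11)² = 44(y + 10).
Vertex (-11, -10); 4p = 44 so p = 11. Opens up.
Directrix is the horizontal line y = k − p = -10 − (11) = -21.

y = -21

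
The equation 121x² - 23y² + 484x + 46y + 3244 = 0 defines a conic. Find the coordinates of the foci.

(-2, -11) and (-2, 13)

Rearranging, 121(x² + 4x) -23(y² - 2y) = -3244.
Complete the square: 121(x + 2)² -23(y - 1)² = -3244 + 484 - 23 = -2783
Divide through by -2783 to get (y - 1)²/121 - (x + 2)²/23 = 1.
Hyperbola, center (-2, 1), transverse axis vertical; a² = 121, b² = 23.
c² = a² + b² = 121 + 23 = 144, so c = 12.
Foci lie on the vertical axis through the center: (h, k ± c).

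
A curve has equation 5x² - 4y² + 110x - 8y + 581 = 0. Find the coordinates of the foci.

(-14, -1) and (-8, -1)

Group the x- and y-terms: 5(x² + 22x) -4(y² + 2y) = -581
Completing the square gives 5(x + 11)² -4(y + 1)² = -581 + 605 - 4 = 20.
Dividing both sides by 20: (x + 11)²/4 - (y + 1)²/5 = 1
Hyperbola, center (-11, -1), transverse axis horizontal; a² = 4, b² = 5.
c² = a² + b² = 4 + 5 = 9, so c = 3.
Foci lie on the horizontal axis through the center: (h ± c, k).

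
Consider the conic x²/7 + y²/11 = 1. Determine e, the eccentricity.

Center (0, 0). The larger denominator 11 sits under the y-term, so the major axis is vertical; a² = 11, b² = 7.
c² = a² - b² = 4, so c = 2.
e = c/a = 2/√11 = 2√11/11.

e = 2√11/11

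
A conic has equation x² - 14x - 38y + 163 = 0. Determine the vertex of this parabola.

(7, 3)

Only x is squared. Complete the square in x: (x - 7)² = 38(y - 3).
Vertex (7, 3); 4p = 38 so p = 19/2. Opens up.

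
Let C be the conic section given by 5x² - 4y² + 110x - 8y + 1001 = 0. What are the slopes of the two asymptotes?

5(x² + 22x) -4(y² + 2y) = -1001
Complete the square in x and y: 5(x + 11)² -4(y + 1)² = -1001 + 605 - 4 = -400
Divide through by -400 to get (y + 1)²/100 - (x + 11)²/80 = 1.
Hyperbola, center (-11, -1), transverse axis vertical; a² = 100, b² = 80.
For a vertical hyperbola the asymptotes have slope ±a/b.
Here that is ±10/4√5 = ±√5/2.

√5/2 and -√5/2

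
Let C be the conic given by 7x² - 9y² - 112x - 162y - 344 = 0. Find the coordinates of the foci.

Group: 7(x² - 16x) -9(y² + 18y) = 344
Completing the square gives 7(x - 8)² -9(y + 9)² = 344 + 448 - 729 = 63.
Divide through by 63 to get (x - 8)²/9 - (y + 9)²/7 = 1.
Hyperbola, center (8, -9), transverse axis horizontal; a² = 9, b² = 7.
c² = a² + b² = 9 + 7 = 16, so c = 4.
Foci lie on the horizontal axis through the center: (h ± c, k).

(4, -9) and (12, -9)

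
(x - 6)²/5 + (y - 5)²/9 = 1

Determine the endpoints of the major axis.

(6, 2) and (6, 8)

Center (6, 5). The larger denominator 9 sits under the y-term, so the major axis is vertical; a² = 9, b² = 5.
a = 3. Vertices at (h, k ± a).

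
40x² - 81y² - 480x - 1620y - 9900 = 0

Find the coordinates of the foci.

Group: 40(x² - 12x) -81(y² + 20y) = 9900
Completing the square gives 40(x - 6)² -81(y + 10)² = 9900 + 1440 - 8100 = 3240.
Divide by 3240: (x - 6)²/81 - (y + 10)²/40 = 1
Hyperbola, center (6, -10), transverse axis horizontal; a² = 81, b² = 40.
c² = a² + b² = 81 + 40 = 121, so c = 11.
Foci lie on the horizontal axis through the center: (h ± c, k).

(-5, -10) and (17, -10)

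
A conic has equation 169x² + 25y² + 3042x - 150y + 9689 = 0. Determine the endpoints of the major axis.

(-9, -10) and (-9, 16)

Collect terms: 169(x² + 18x) + 25(y² - 6y) = -9689
Completing the square gives 169(x + 9)² + 25(y - 3)² = -9689 + 13689 + 225 = 4225.
Divide by 4225: (x + 9)²/25 + (y - 3)²/169 = 1
Ellipse, center (-9, 3), major axis vertical; a² = 169, b² = 25.
a = 13. Vertices at (h, k ± a).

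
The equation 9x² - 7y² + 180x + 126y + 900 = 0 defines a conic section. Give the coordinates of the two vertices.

Group: 9(x² + 20x) -7(y² - 18y) = -900
Complete the square in x and y: 9(x + 10)² -7(y - 9)² = -900 + 900 - 567 = -567
Divide by -567: (y - 9)²/81 - (x + 10)²/63 = 1
Hyperbola, center (-10, 9), transverse axis vertical; a² = 81, b² = 63.
a = 9. Vertices at (h, k ± a).

(-10, 0) and (-10, 18)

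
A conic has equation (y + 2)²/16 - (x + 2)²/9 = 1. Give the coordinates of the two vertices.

Center (-2, -2). The positive term is the y-term, so the transverse axis is vertical; a² = 16, b² = 9.
a = 4. Vertices at (h, k ± a).

(-2, -6) and (-2, 2)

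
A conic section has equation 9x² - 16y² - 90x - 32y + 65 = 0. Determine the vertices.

(1, -1) and (9, -1)

Rearranging, 9(x² - 10x) -16(y² + 2y) = -65.
Complete the square: 9(x - 5)² -16(y + 1)² = -65 + 225 - 16 = 144
Dividing both sides by 144: (x - 5)²/16 - (y + 1)²/9 = 1
Hyperbola, center (5, -1), transverse axis horizontal; a² = 16, b² = 9.
a = 4. Vertices at (h ± a, k).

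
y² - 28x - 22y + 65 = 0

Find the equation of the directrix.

Only y is squared. Complete the square in y: (y - 11)² = 28(x + 2).
Vertex (-2, 11); 4p = 28 so p = 7. Opens right.
Directrix is the vertical line x = h − p = -2 − (7) = -9.

x = -9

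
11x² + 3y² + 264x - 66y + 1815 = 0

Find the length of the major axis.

Group the x- and y-terms: 11(x² + 24x) + 3(y² - 22y) = -1815
11(x + 12)² + 3(y - 11)² = -1815 + 1584 + 363 = 132
Dividing both sides by 132: (x + 12)²/12 + (y - 11)²/44 = 1
Ellipse, center (-12, 11), major axis vertical; a² = 44, b² = 12.
a² = 44 so a = 2√11; the major axis has length 2a = 4√11.

4√11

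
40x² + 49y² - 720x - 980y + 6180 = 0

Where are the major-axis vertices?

Group: 40(x² - 18x) + 49(y² - 20y) = -6180
Completing the square gives 40(x - 9)² + 49(y - 10)² = -6180 + 3240 + 4900 = 1960.
Dividing both sides by 1960: (x - 9)²/49 + (y - 10)²/40 = 1
Ellipse, center (9, 10), major axis horizontal; a² = 49, b² = 40.
a = 7. Vertices at (h ± a, k).

(2, 10) and (16, 10)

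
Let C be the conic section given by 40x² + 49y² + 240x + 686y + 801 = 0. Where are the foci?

Group the x- and y-terms: 40(x² + 6x) + 49(y² + 14y) = -801
Complete the square: 40(x + 3)² + 49(y + 7)² = -801 + 360 + 2401 = 1960
Divide through by 1960 to get (x + 3)²/49 + (y + 7)²/40 = 1.
Ellipse, center (-3, -7), major axis horizontal; a² = 49, b² = 40.
c² = a² - b² = 49 - 40 = 9, so c = 3.
Foci lie on the horizontal axis through the center: (h ± c, k).

(-6, -7) and (0, -7)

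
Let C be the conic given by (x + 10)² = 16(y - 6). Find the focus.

Vertex (-10, 6); 4p = 16 so p = 4. Opens up.
Focus is p units from the vertex along the axis: (h, k + p).

(-10, 10)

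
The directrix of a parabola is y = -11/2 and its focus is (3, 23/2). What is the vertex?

The vertex is the midpoint between the focus and the directrix along the axis of symmetry.
Axis is vertical (directrix is horizontal). Vertex y-coordinate = (23/2 + (-11/2))/2 = 3; x-coordinate = 3.

(3, 3)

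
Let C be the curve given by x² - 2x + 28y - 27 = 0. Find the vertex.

(1, 1)

Only x is squared. Complete the square in x: (x - 1)² = -28(y - 1).
Vertex (1, 1); 4p = -28 so p = -7. Opens down.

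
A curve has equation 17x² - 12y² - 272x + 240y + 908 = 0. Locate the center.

(8, 10)

Group the x- and y-terms: 17(x² - 16x) -12(y² - 20y) = -908
Complete the square in x and y: 17(x - 8)² -12(y - 10)² = -908 + 1088 - 1200 = -1020
Dividing both sides by -1020: (y - 10)²/85 - (x - 8)²/60 = 1
Hyperbola with center (8, 10).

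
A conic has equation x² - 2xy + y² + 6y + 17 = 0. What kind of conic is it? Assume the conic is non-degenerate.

parabola

A = 1, B = -2, C = 1.
Discriminant B² − 4AC = (-2)² − 4·1·1 = 0.
B² − 4AC = 0 ⇒ parabola.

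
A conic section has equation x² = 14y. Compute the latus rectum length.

Vertex (0, 0); 4p = 14 so p = 7/2. Opens up.
Latus rectum length = |4p| = 14.

14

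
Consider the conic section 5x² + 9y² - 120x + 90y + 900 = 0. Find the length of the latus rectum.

10/3

Rearranging, 5(x² - 24x) + 9(y² + 10y) = -900.
Complete the square in x and y: 5(x - 12)² + 9(y + 5)² = -900 + 720 + 225 = 45
Divide through by 45 to get (x - 12)²/9 + (y + 5)²/5 = 1.
Ellipse, center (12, -5), major axis horizontal; a² = 9, b² = 5.
Latus rectum length = 2b²/a = 2·5/3 = 10/3.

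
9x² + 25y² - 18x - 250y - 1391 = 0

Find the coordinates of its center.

Group the x- and y-terms: 9(x² - 2x) + 25(y² - 10y) = 1391
Complete the square in x and y: 9(x - 1)² + 25(y - 5)² = 1391 + 9 + 625 = 2025
Divide by 2025: (x - 1)²/225 + (y - 5)²/81 = 1
Ellipse with center (1, 5).

(1, 5)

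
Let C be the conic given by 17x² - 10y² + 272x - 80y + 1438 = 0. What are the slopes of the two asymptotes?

17(x² + 16x) -10(y² + 8y) = -1438
Complete the square in x and y: 17(x + 8)² -10(y + 4)² = -1438 + 1088 - 160 = -510
Divide through by -510 to get (y + 4)²/51 - (x + 8)²/30 = 1.
Hyperbola, center (-8, -4), transverse axis vertical; a² = 51, b² = 30.
For a vertical hyperbola the asymptotes have slope ±a/b.
Here that is ±√51/√30 = ±√170/10.

√170/10 and -√170/10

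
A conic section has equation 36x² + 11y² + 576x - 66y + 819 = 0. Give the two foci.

(-8, -7) and (-8, 13)

Group the x- and y-terms: 36(x² + 16x) + 11(y² - 6y) = -819
Complete the square in x and y: 36(x + 8)² + 11(y - 3)² = -819 + 2304 + 99 = 1584
Divide through by 1584 to get (x + 8)²/44 + (y - 3)²/144 = 1.
Ellipse, center (-8, 3), major axis vertical; a² = 144, b² = 44.
c² = a² - b² = 144 - 44 = 100, so c = 10.
Foci lie on the vertical axis through the center: (h, k ± c).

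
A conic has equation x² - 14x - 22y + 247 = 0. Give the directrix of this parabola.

y = 7/2

Only x is squared. Complete the square in x: (x - 7)² = 22(y - 9).
Vertex (7, 9); 4p = 22 so p = 11/2. Opens up.
Directrix is the horizontal line y = k − p = 9 − (11/2) = 7/2.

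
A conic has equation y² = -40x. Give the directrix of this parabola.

Vertex (0, 0); 4p = -40 so p = -10. Opens left.
Directrix is the vertical line x = h − p = 0 − (-10) = 10.

x = 10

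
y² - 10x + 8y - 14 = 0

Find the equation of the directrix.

x = -11/2

Only y is squared. Complete the square in y: (y + 4)² = 10(x + 3).
Vertex (-3, -4); 4p = 10 so p = 5/2. Opens right.
Directrix is the vertical line x = h − p = -3 − (5/2) = -11/2.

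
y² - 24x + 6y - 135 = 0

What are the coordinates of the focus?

Only y is squared. Complete the square in y: (y + 3)² = 24(x + 6).
Vertex (-6, -3); 4p = 24 so p = 6. Opens right.
Focus is p units from the vertex along the axis: (h + p, k).

(0, -3)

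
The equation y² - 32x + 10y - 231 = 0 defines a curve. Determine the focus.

Only y is squared. Complete the square in y: (y + 5)² = 32(x + 8).
Vertex (-8, -5); 4p = 32 so p = 8. Opens right.
Focus is p units from the vertex along the axis: (h + p, k).

(0, -5)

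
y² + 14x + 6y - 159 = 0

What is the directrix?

x = 31/2

Only y is squared. Complete the square in y: (y + 3)² = -14(x - 12).
Vertex (12, -3); 4p = -14 so p = -7/2. Opens left.
Directrix is the vertical line x = h − p = 12 − (-7/2) = 31/2.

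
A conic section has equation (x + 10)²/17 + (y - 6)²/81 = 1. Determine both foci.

Center (-10, 6). The larger denominator 81 sits under the y-term, so the major axis is vertical; a² = 81, b² = 17.
c² = a² - b² = 81 - 17 = 64, so c = 8.
Foci lie on the vertical axis through the center: (h, k ± c).

(-10, -2) and (-10, 14)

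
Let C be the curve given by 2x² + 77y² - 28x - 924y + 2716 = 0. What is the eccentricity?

e = 5√231/77

Group the x- and y-terms: 2(x² - 14x) + 77(y² - 12y) = -2716
Complete the square in x and y: 2(x - 7)² + 77(y - 6)² = -2716 + 98 + 2772 = 154
Dividing both sides by 154: (x - 7)²/77 + (y - 6)²/2 = 1
Ellipse, center (7, 6), major axis horizontal; a² = 77, b² = 2.
c² = a² - b² = 75, so c = 5√3.
e = c/a = 5√3/√77 = 5√231/77.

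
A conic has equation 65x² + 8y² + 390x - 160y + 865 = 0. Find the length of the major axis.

Group the x- and y-terms: 65(x² + 6x) + 8(y² - 20y) = -865
Complete the square in x and y: 65(x + 3)² + 8(y - 10)² = -865 + 585 + 800 = 520
Dividing both sides by 520: (x + 3)²/8 + (y - 10)²/65 = 1
Ellipse, center (-3, 10), major axis vertical; a² = 65, b² = 8.
a² = 65 so a = √65; the major axis has length 2a = 2√65.

2√65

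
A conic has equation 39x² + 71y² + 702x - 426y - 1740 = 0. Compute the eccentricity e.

e = 4√142/71

Collect terms: 39(x² + 18x) + 71(y² - 6y) = 1740
Completing the square gives 39(x + 9)² + 71(y - 3)² = 1740 + 3159 + 639 = 5538.
Divide through by 5538 to get (x + 9)²/142 + (y - 3)²/78 = 1.
Ellipse, center (-9, 3), major axis horizontal; a² = 142, b² = 78.
c² = a² - b² = 64, so c = 8.
e = c/a = 8/√142 = 4√142/71.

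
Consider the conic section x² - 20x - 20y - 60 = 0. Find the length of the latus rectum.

20

Only x is squared. Complete the square in x: (x - 10)² = 20(y + 8).
Vertex (10, -8); 4p = 20 so p = 5. Opens up.
Latus rectum length = |4p| = 20.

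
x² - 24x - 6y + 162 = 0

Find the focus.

Only x is squared. Complete the square in x: (x - 12)² = 6(y - 3).
Vertex (12, 3); 4p = 6 so p = 3/2. Opens up.
Focus is p units from the vertex along the axis: (h, k + p).

(12, 9/2)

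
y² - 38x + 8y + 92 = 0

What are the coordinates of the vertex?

Only y is squared. Complete the square in y: (y + 4)² = 38(x - 2).
Vertex (2, -4); 4p = 38 so p = 19/2. Opens right.

(2, -4)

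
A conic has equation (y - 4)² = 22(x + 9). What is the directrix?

Vertex (-9, 4); 4p = 22 so p = 11/2. Opens right.
Directrix is the vertical line x = h − p = -9 − (11/2) = -29/2.

x = -29/2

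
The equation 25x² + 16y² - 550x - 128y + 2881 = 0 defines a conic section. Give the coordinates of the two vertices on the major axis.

Group: 25(x² - 22x) + 16(y² - 8y) = -2881
Completing the square gives 25(x - 11)² + 16(y - 4)² = -2881 + 3025 + 256 = 400.
Dividing both sides by 400: (x - 11)²/16 + (y - 4)²/25 = 1
Ellipse, center (11, 4), major axis vertical; a² = 25, b² = 16.
a = 5. Vertices at (h, k ± a).

(11, -1) and (11, 9)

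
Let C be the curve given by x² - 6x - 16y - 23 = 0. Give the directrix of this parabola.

Only x is squared. Complete the square in x: (x - 3)² = 16(y + 2).
Vertex (3, -2); 4p = 16 so p = 4. Opens up.
Directrix is the horizontal line y = k − p = -2 − (4) = -6.

y = -6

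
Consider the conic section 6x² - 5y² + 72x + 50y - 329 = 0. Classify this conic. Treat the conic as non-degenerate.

No xy term. Coefficients of x² and y² are A = 6, C = -5.
A and C have opposite signs ⇒ hyperbola.

hyperbola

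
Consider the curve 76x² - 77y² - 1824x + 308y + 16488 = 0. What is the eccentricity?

e = 3√323/38

Group the x- and y-terms: 76(x² - 24x) -77(y² - 4y) = -16488
Complete the square: 76(x - 12)² -77(y - 2)² = -16488 + 10944 - 308 = -5852
Divide by -5852: (y - 2)²/76 - (x - 12)²/77 = 1
Hyperbola, center (12, 2), transverse axis vertical; a² = 76, b² = 77.
c² = a² + b² = 153, so c = 3√17.
e = c/a = 3√17/2√19 = 3√323/38.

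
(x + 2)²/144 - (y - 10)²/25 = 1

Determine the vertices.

Center (-2, 10). The positive term is the x-term, so the transverse axis is horizontal; a² = 144, b² = 25.
a = 12. Vertices at (h ± a, k).

(-14, 10) and (10, 10)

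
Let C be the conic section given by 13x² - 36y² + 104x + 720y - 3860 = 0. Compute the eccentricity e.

e = 7/6

Rearranging, 13(x² + 8x) -36(y² - 20y) = 3860.
Complete the square: 13(x + 4)² -36(y - 10)² = 3860 + 208 - 3600 = 468
Divide through by 468 to get (x + 4)²/36 - (y - 10)²/13 = 1.
Hyperbola, center (-4, 10), transverse axis horizontal; a² = 36, b² = 13.
c² = a² + b² = 49, so c = 7.
e = c/a = 7/6.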